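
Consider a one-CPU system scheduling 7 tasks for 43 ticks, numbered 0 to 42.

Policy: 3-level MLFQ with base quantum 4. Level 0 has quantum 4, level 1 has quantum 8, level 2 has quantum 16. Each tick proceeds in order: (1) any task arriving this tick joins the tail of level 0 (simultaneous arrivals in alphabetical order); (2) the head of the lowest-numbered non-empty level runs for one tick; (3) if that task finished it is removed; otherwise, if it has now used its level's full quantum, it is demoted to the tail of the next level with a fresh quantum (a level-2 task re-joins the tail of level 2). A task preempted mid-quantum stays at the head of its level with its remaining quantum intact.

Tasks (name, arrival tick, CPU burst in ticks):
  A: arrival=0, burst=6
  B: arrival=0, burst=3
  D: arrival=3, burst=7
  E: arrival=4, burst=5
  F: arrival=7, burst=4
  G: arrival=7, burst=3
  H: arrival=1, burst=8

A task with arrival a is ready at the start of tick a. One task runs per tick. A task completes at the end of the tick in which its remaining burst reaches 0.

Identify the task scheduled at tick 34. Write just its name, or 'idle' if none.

running at tick 34 = D

t=0: L0/L1/L2 = AB/-/- → run A
t=1: L0/L1/L2 = ABH/-/- → run A
t=2: L0/L1/L2 = ABH/-/- → run A
t=3: L0/L1/L2 = ABHD/-/- → run A
t=4: L0/L1/L2 = BHDE/A/- → run B
t=5: L0/L1/L2 = BHDE/A/- → run B
t=6: L0/L1/L2 = BHDE/A/- → run B
t=7: L0/L1/L2 = HDEFG/A/- → run H
t=8: L0/L1/L2 = HDEFG/A/- → run H
t=9: L0/L1/L2 = HDEFG/A/- → run H
t=10: L0/L1/L2 = HDEFG/A/- → run H
t=11: L0/L1/L2 = DEFG/AH/- → run D
t=12: L0/L1/L2 = DEFG/AH/- → run D
t=13: L0/L1/L2 = DEFG/AH/- → run D
t=14: L0/L1/L2 = DEFG/AH/- → run D
t=15: L0/L1/L2 = EFG/AHD/- → run E
t=16: L0/L1/L2 = EFG/AHD/- → run E
t=17: L0/L1/L2 = EFG/AHD/- → run E
t=18: L0/L1/L2 = EFG/AHD/- → run E
t=19: L0/L1/L2 = FG/AHDE/- → run F
t=20: L0/L1/L2 = FG/AHDE/- → run F
t=21: L0/L1/L2 = FG/AHDE/- → run F
t=22: L0/L1/L2 = FG/AHDE/- → run F
t=23: L0/L1/L2 = G/AHDE/- → run G
t=24: L0/L1/L2 = G/AHDE/- → run G
t=25: L0/L1/L2 = G/AHDE/- → run G
t=26: L0/L1/L2 = -/AHDE/- → run A
t=27: L0/L1/L2 = -/AHDE/- → run A
t=28: L0/L1/L2 = -/HDE/- → run H
t=29: L0/L1/L2 = -/HDE/- → run H
t=30: L0/L1/L2 = -/HDE/- → run H
t=31: L0/L1/L2 = -/HDE/- → run H
t=32: L0/L1/L2 = -/DE/- → run D
t=33: L0/L1/L2 = -/DE/- → run D
t=34: L0/L1/L2 = -/DE/- → run D
t=35: L0/L1/L2 = -/E/- → run E
t=36: (idle)
t=37: (idle)
t=38: (idle)
t=39: (idle)
t=40: (idle)
t=41: (idle)
t=42: (idle)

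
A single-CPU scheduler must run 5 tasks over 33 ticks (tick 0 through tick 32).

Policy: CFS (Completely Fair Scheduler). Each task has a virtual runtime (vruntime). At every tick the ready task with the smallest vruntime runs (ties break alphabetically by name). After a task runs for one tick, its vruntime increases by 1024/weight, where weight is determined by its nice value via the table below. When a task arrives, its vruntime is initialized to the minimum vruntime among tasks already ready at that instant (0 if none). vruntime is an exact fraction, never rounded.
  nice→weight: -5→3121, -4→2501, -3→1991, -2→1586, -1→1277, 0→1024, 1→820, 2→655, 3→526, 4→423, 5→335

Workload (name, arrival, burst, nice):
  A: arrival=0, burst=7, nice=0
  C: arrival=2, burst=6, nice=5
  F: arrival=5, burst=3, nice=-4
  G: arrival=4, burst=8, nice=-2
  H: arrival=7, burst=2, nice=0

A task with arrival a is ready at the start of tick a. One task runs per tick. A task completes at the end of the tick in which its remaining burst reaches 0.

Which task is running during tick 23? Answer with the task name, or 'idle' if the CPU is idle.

running at tick 23 = C

t=0: vr[A=0] → run A
t=1: vr[A=1] → run A
t=2: vr[A=2 C=2] → run A
t=3: vr[A=3 C=2] → run C
t=4: vr[A=3 C=1694/335 G=3] → run A
t=5: vr[A=4 C=1694/335 F=3 G=3] → run F
t=6: vr[A=4 C=1694/335 F=8527/2501 G=3] → run G
t=7: vr[A=4 C=1694/335 F=8527/2501 G=2891/793 H=8527/2501] → run F
t=8: vr[A=4 C=1694/335 F=9551/2501 G=2891/793 H=8527/2501] → run H
t=9: vr[A=4 C=1694/335 F=9551/2501 G=2891/793 H=11028/2501] → run G
t=10: vr[A=4 C=1694/335 F=9551/2501 G=3403/793 H=11028/2501] → run F
t=11: vr[A=4 C=1694/335 G=3403/793 H=11028/2501] → run A
t=12: vr[A=5 C=1694/335 G=3403/793 H=11028/2501] → run G
t=13: vr[A=5 C=1694/335 G=3915/793 H=11028/2501] → run H
t=14: vr[A=5 C=1694/335 G=3915/793] → run G
t=15: vr[A=5 C=1694/335 G=4427/793] → run A
t=16: vr[A=6 C=1694/335 G=4427/793] → run C
t=17: vr[A=6 C=2718/335 G=4427/793] → run G
t=18: vr[A=6 C=2718/335 G=4939/793] → run A
t=19: vr[C=2718/335 G=4939/793] → run G
t=20: vr[C=2718/335 G=5451/793] → run G
t=21: vr[C=2718/335 G=5963/793] → run G
t=22: vr[C=2718/335] → run C
t=23: vr[C=3742/335] → run C
t=24: vr[C=4766/335] → run C
t=25: vr[C=1158/67] → run C
t=26: (idle)
t=27: (idle)
t=28: (idle)
t=29: (idle)
t=30: (idle)
t=31: (idle)
t=32: (idle)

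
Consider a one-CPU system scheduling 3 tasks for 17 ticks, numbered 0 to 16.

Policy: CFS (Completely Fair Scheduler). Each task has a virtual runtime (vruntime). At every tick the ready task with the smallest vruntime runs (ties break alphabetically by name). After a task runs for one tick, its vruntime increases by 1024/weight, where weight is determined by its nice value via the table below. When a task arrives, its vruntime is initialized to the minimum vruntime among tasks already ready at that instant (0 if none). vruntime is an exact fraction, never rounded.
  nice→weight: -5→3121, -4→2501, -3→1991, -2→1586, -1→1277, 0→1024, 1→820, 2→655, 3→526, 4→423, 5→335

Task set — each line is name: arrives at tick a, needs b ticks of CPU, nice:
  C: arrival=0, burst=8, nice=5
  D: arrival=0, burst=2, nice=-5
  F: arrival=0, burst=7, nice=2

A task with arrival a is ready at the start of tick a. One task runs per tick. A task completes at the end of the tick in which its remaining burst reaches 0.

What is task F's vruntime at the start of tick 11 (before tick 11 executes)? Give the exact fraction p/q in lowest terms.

t=0: vr[C=0 D=0 F=0] → run C
t=1: vr[C=1024/335 D=0 F=0] → run D
t=2: vr[C=1024/335 D=1024/3121 F=0] → run F
t=3: vr[C=1024/335 D=1024/3121 F=1024/655] → run D
t=4: vr[C=1024/335 F=1024/655] → run F
t=5: vr[C=1024/335 F=2048/655] → run C
t=6: vr[C=2048/335 F=2048/655] → run F
t=7: vr[C=2048/335 F=3072/655] → run F
t=8: vr[C=2048/335 F=4096/655] → run C
t=9: vr[C=3072/335 F=4096/655] → run F
t=10: vr[C=3072/335 F=1024/131] → run F
t=11: vr[C=3072/335 F=6144/655] → run C
t=12: vr[C=4096/335 F=6144/655] → run F
t=13: vr[C=4096/335] → run C
t=14: vr[C=1024/67] → run C
t=15: vr[C=6144/335] → run C
t=16: vr[C=7168/335] → run C

vruntime(F, start of tick 11) = 6144/655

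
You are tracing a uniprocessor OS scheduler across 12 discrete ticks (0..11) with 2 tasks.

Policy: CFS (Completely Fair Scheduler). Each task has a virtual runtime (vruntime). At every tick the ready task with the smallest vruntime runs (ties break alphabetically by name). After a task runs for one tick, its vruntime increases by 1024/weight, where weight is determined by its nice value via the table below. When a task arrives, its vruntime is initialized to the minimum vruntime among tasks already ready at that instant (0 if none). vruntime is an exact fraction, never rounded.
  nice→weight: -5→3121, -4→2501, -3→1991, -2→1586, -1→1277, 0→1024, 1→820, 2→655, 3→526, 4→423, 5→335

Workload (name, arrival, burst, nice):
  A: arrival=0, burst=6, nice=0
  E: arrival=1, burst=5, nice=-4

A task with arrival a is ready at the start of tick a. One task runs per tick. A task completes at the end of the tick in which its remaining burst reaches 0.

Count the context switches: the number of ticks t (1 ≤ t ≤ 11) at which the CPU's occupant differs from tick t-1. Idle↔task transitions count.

t=0: vr[A=0] → run A
t=1: vr[A=1 E=1] → run A
t=2: vr[A=2 E=1] → run E
t=3: vr[A=2 E=3525/2501] → run E
t=4: vr[A=2 E=4549/2501] → run E
t=5: vr[A=2 E=5573/2501] → run A
t=6: vr[A=3 E=5573/2501] → run E
t=7: vr[A=3 E=6597/2501] → run E
t=8: vr[A=3] → run A
t=9: vr[A=4] → run A
t=10: vr[A=5] → run A
t=11: (idle)

context switches = 5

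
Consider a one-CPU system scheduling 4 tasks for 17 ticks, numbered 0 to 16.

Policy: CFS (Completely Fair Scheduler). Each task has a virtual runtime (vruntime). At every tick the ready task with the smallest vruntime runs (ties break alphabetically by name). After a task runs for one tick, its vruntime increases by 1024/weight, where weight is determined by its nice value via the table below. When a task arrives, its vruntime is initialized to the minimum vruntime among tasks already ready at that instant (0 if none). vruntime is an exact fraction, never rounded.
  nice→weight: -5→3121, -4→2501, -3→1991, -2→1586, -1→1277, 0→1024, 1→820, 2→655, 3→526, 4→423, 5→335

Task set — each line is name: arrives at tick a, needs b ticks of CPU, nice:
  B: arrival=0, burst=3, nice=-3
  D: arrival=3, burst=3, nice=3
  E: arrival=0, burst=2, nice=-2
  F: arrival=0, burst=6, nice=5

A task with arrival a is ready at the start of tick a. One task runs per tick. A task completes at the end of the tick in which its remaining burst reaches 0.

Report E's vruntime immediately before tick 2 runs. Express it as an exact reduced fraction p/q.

t=0: vr[B=0 E=0 F=0] → run B
t=1: vr[B=1024/1991 E=0 F=0] → run E
t=2: vr[B=1024/1991 E=512/793 F=0] → run F
t=3: vr[B=1024/1991 D=1024/1991 E=512/793 F=1024/335] → run B
t=4: vr[B=2048/1991 D=1024/1991 E=512/793 F=1024/335] → run D
t=5: vr[B=2048/1991 D=1288704/523633 E=512/793 F=1024/335] → run E
t=6: vr[B=2048/1991 D=1288704/523633 F=1024/335] → run B
t=7: vr[D=1288704/523633 F=1024/335] → run D
t=8: vr[D=2308096/523633 F=1024/335] → run F
t=9: vr[D=2308096/523633 F=2048/335] → run D
t=10: vr[F=2048/335] → run F
t=11: vr[F=3072/335] → run F
t=12: vr[F=4096/335] → run F
t=13: vr[F=1024/67] → run F
t=14: (idle)
t=15: (idle)
t=16: (idle)

vruntime(E, start of tick 2) = 512/793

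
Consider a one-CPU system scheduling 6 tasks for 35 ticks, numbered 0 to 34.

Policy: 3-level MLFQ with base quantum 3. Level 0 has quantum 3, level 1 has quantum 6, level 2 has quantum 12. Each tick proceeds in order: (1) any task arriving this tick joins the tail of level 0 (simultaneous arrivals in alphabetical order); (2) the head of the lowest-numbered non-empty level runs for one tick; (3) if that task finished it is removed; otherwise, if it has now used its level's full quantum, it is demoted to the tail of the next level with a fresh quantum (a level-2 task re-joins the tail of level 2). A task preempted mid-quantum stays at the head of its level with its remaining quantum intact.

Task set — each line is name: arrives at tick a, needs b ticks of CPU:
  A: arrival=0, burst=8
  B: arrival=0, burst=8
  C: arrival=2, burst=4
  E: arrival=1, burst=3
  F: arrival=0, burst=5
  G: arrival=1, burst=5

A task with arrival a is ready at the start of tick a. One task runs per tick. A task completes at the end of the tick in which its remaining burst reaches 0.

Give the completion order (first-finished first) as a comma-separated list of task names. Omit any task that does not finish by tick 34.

completion order = E, A, B, F, G, C

t=0: L0/L1/L2 = ABF/-/- → run A
t=1: L0/L1/L2 = ABFEG/-/- → run A
t=2: L0/L1/L2 = ABFEGC/-/- → run A
t=3: L0/L1/L2 = BFEGC/A/- → run B
t=4: L0/L1/L2 = BFEGC/A/- → run B
t=5: L0/L1/L2 = BFEGC/A/- → run B
t=6: L0/L1/L2 = FEGC/AB/- → run F
t=7: L0/L1/L2 = FEGC/AB/- → run F
t=8: L0/L1/L2 = FEGC/AB/- → run F
t=9: L0/L1/L2 = EGC/ABF/- → run E
t=10: L0/L1/L2 = EGC/ABF/- → run E
t=11: L0/L1/L2 = EGC/ABF/- → run E
t=12: L0/L1/L2 = GC/ABF/- → run G
t=13: L0/L1/L2 = GC/ABF/- → run G
t=14: L0/L1/L2 = GC/ABF/- → run G
t=15: L0/L1/L2 = C/ABFG/- → run C
t=16: L0/L1/L2 = C/ABFG/- → run C
t=17: L0/L1/L2 = C/ABFG/- → run C
t=18: L0/L1/L2 = -/ABFGC/- → run A
t=19: L0/L1/L2 = -/ABFGC/- → run A
t=20: L0/L1/L2 = -/ABFGC/- → run A
t=21: L0/L1/L2 = -/ABFGC/- → run A
t=22: L0/L1/L2 = -/ABFGC/- → run A
t=23: L0/L1/L2 = -/BFGC/- → run B
t=24: L0/L1/L2 = -/BFGC/- → run B
t=25: L0/L1/L2 = -/BFGC/- → run B
t=26: L0/L1/L2 = -/BFGC/- → run B
t=27: L0/L1/L2 = -/BFGC/- → run B
t=28: L0/L1/L2 = -/FGC/- → run F
t=29: L0/L1/L2 = -/FGC/- → run F
t=30: L0/L1/L2 = -/GC/- → run G
t=31: L0/L1/L2 = -/GC/- → run G
t=32: L0/L1/L2 = -/C/- → run C
t=33: (idle)
t=34: (idle)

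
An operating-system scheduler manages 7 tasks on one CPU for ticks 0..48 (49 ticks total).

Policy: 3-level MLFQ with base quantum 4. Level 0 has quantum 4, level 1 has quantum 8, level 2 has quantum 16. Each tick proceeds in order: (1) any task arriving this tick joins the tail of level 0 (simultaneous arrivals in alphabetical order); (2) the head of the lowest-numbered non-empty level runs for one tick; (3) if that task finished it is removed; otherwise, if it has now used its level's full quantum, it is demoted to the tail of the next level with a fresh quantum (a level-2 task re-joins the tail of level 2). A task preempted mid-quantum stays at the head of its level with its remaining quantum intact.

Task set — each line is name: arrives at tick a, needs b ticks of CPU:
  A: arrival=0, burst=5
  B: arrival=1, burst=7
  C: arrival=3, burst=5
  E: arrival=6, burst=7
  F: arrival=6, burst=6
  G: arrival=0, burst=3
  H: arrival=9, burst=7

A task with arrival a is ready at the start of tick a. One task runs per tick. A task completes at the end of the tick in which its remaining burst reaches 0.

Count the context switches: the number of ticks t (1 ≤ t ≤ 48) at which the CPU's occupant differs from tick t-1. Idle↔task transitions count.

context switches = 13

t=0: L0/L1/L2 = AG/-/- → run A
t=1: L0/L1/L2 = AGB/-/- → run A
t=2: L0/L1/L2 = AGB/-/- → run A
t=3: L0/L1/L2 = AGBC/-/- → run A
t=4: L0/L1/L2 = GBC/A/- → run G
t=5: L0/L1/L2 = GBC/A/- → run G
t=6: L0/L1/L2 = GBCEF/A/- → run G
t=7: L0/L1/L2 = BCEF/A/- → run B
t=8: L0/L1/L2 = BCEF/A/- → run B
t=9: L0/L1/L2 = BCEFH/A/- → run B
t=10: L0/L1/L2 = BCEFH/A/- → run B
t=11: L0/L1/L2 = CEFH/AB/- → run C
t=12: L0/L1/L2 = CEFH/AB/- → run C
t=13: L0/L1/L2 = CEFH/AB/- → run C
t=14: L0/L1/L2 = CEFH/AB/- → run C
t=15: L0/L1/L2 = EFH/ABC/- → run E
t=16: L0/L1/L2 = EFH/ABC/- → run E
t=17: L0/L1/L2 = EFH/ABC/- → run E
t=18: L0/L1/L2 = EFH/ABC/- → run E
t=19: L0/L1/L2 = FH/ABCE/- → run F
t=20: L0/L1/L2 = FH/ABCE/- → run F
t=21: L0/L1/L2 = FH/ABCE/- → run F
t=22: L0/L1/L2 = FH/ABCE/- → run F
t=23: L0/L1/L2 = H/ABCEF/- → run H
t=24: L0/L1/L2 = H/ABCEF/- → run H
t=25: L0/L1/L2 = H/ABCEF/- → run H
t=26: L0/L1/L2 = H/ABCEF/- → run H
t=27: L0/L1/L2 = -/ABCEFH/- → run A
t=28: L0/L1/L2 = -/BCEFH/- → run B
t=29: L0/L1/L2 = -/BCEFH/- → run B
t=30: L0/L1/L2 = -/BCEFH/- → run B
t=31: L0/L1/L2 = -/CEFH/- → run C
t=32: L0/L1/L2 = -/EFH/- → run E
t=33: L0/L1/L2 = -/EFH/- → run E
t=34: L0/L1/L2 = -/EFH/- → run E
t=35: L0/L1/L2 = -/FH/- → run F
t=36: L0/L1/L2 = -/FH/- → run F
t=37: L0/L1/L2 = -/H/- → run H
t=38: L0/L1/L2 = -/H/- → run H
t=39: L0/L1/L2 = -/H/- → run H
t=40: (idle)
t=41: (idle)
t=42: (idle)
t=43: (idle)
t=44: (idle)
t=45: (idle)
t=46: (idle)
t=47: (idle)
t=48: (idle)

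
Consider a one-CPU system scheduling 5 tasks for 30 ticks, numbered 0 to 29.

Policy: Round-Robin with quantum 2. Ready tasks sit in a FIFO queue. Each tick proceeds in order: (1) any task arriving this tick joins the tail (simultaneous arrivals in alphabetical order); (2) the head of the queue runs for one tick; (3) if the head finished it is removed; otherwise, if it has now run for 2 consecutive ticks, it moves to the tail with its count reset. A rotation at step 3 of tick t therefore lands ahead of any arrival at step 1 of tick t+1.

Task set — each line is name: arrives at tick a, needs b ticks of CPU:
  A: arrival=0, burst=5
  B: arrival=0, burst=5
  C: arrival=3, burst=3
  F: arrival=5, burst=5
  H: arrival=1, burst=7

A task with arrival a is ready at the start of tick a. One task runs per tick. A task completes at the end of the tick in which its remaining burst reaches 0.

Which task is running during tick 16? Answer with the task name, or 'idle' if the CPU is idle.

t=0: queue=[A,B] q_used=0 → run A
t=1: queue=[A,B,H] q_used=1 → run A
t=2: queue=[B,H,A] q_used=0 → run B
t=3: queue=[B,H,A,C] q_used=1 → run B
t=4: queue=[H,A,C,B] q_used=0 → run H
t=5: queue=[H,A,C,B,F] q_used=1 → run H
t=6: queue=[A,C,B,F,H] q_used=0 → run A
t=7: queue=[A,C,B,F,H] q_used=1 → run A
t=8: queue=[C,B,F,H,A] q_used=0 → run C
t=9: queue=[C,B,F,H,A] q_used=1 → run C
t=10: queue=[B,F,H,A,C] q_used=0 → run B
t=11: queue=[B,F,H,A,C] q_used=1 → run B
t=12: queue=[F,H,A,C,B] q_used=0 → run F
t=13: queue=[F,H,A,C,B] q_used=1 → run F
t=14: queue=[H,A,C,B,F] q_used=0 → run H
t=15: queue=[H,A,C,B,F] q_used=1 → run H
t=16: queue=[A,C,B,F,H] q_used=0 → run A
t=17: queue=[C,B,F,H] q_used=0 → run C
t=18: queue=[B,F,H] q_used=0 → run B
t=19: queue=[F,H] q_used=0 → run F
t=20: queue=[F,H] q_used=1 → run F
t=21: queue=[H,F] q_used=0 → run H
t=22: queue=[H,F] q_used=1 → run H
t=23: queue=[F,H] q_used=0 → run F
t=24: queue=[H] q_used=0 → run H
t=25: (idle)
t=26: (idle)
t=27: (idle)
t=28: (idle)
t=29: (idle)

running at tick 16 = A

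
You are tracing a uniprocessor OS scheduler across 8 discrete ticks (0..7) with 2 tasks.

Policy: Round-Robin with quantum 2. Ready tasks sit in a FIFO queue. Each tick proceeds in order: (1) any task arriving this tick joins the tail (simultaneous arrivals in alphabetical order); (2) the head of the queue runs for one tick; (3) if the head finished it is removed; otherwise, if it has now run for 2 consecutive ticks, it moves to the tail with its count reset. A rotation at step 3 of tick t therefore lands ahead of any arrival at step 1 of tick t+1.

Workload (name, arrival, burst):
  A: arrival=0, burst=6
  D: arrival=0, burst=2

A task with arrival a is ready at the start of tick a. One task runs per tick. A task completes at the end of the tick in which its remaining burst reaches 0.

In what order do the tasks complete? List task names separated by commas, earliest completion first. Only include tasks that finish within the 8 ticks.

t=0: queue=[A,D] q_used=0 → run A
t=1: queue=[A,D] q_used=1 → run A
t=2: queue=[D,A] q_used=0 → run D
t=3: queue=[D,A] q_used=1 → run D
t=4: queue=[A] q_used=0 → run A
t=5: queue=[A] q_used=1 → run A
t=6: queue=[A] q_used=0 → run A
t=7: queue=[A] q_used=1 → run A

completion order = D, A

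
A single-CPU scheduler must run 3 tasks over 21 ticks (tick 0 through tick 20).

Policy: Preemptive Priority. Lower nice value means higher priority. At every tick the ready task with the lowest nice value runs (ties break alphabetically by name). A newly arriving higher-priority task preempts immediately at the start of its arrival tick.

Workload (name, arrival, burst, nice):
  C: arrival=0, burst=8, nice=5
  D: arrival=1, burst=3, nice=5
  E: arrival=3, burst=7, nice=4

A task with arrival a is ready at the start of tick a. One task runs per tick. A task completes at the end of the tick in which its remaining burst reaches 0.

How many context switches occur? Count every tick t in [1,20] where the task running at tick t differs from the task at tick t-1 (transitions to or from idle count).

context switches = 4

t=0: ready={C} → run C
t=1: ready={C,D} → run C
t=2: ready={C,D} → run C
t=3: ready={C,D,E} → run E
t=4: ready={C,D,E} → run E
t=5: ready={C,D,E} → run E
t=6: ready={C,D,E} → run E
t=7: ready={C,D,E} → run E
t=8: ready={C,D,E} → run E
t=9: ready={C,D,E} → run E
t=10: ready={C,D} → run C
t=11: ready={C,D} → run C
t=12: ready={C,D} → run C
t=13: ready={C,D} → run C
t=14: ready={C,D} → run C
t=15: ready={D} → run D
t=16: ready={D} → run D
t=17: ready={D} → run D
t=18: (idle)
t=19: (idle)
t=20: (idle)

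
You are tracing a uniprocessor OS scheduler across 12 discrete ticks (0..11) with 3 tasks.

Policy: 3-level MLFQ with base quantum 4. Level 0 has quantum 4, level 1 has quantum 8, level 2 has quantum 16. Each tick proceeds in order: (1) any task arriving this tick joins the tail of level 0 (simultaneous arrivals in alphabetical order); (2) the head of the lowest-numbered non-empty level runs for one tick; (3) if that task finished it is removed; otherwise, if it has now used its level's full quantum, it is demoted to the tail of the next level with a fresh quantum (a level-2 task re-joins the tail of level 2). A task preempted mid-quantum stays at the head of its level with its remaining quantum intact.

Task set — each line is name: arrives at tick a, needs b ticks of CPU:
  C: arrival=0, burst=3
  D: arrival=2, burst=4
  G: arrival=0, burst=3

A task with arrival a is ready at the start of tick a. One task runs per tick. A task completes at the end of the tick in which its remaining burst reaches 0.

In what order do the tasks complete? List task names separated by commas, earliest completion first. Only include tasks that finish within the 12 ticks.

completion order = C, G, D

t=0: L0/L1/L2 = CG/-/- → run C
t=1: L0/L1/L2 = CG/-/- → run C
t=2: L0/L1/L2 = CGD/-/- → run C
t=3: L0/L1/L2 = GD/-/- → run G
t=4: L0/L1/L2 = GD/-/- → run G
t=5: L0/L1/L2 = GD/-/- → run G
t=6: L0/L1/L2 = D/-/- → run D
t=7: L0/L1/L2 = D/-/- → run D
t=8: L0/L1/L2 = D/-/- → run D
t=9: L0/L1/L2 = D/-/- → run D
t=10: (idle)
t=11: (idle)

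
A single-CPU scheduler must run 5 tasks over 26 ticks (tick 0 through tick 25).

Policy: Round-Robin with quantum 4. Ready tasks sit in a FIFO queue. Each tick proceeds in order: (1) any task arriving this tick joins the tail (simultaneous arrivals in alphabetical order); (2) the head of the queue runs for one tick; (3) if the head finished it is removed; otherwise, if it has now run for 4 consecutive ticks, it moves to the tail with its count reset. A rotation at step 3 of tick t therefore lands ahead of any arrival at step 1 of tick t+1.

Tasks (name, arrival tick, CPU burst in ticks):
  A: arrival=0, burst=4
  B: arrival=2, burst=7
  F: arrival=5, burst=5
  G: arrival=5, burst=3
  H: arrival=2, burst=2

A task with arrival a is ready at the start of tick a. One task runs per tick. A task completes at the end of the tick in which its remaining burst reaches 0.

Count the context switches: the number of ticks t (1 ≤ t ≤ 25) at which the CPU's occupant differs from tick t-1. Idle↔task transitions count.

t=0: queue=[A] q_used=0 → run A
t=1: queue=[A] q_used=1 → run A
t=2: queue=[A,B,H] q_used=2 → run A
t=3: queue=[A,B,H] q_used=3 → run A
t=4: queue=[B,H] q_used=0 → run B
t=5: queue=[B,H,F,G] q_used=1 → run B
t=6: queue=[B,H,F,G] q_used=2 → run B
t=7: queue=[B,H,F,G] q_used=3 → run B
t=8: queue=[H,F,G,B] q_used=0 → run H
t=9: queue=[H,F,G,B] q_used=1 → run H
t=10: queue=[F,G,B] q_used=0 → run F
t=11: queue=[F,G,B] q_used=1 → run F
t=12: queue=[F,G,B] q_used=2 → run F
t=13: queue=[F,G,B] q_used=3 → run F
t=14: queue=[G,B,F] q_used=0 → run G
t=15: queue=[G,B,F] q_used=1 → run G
t=16: queue=[G,B,F] q_used=2 → run G
t=17: queue=[B,F] q_used=0 → run B
t=18: queue=[B,F] q_used=1 → run B
t=19: queue=[B,F] q_used=2 → run B
t=20: queue=[F] q_used=0 → run F
t=21: (idle)
t=22: (idle)
t=23: (idle)
t=24: (idle)
t=25: (idle)

context switches = 7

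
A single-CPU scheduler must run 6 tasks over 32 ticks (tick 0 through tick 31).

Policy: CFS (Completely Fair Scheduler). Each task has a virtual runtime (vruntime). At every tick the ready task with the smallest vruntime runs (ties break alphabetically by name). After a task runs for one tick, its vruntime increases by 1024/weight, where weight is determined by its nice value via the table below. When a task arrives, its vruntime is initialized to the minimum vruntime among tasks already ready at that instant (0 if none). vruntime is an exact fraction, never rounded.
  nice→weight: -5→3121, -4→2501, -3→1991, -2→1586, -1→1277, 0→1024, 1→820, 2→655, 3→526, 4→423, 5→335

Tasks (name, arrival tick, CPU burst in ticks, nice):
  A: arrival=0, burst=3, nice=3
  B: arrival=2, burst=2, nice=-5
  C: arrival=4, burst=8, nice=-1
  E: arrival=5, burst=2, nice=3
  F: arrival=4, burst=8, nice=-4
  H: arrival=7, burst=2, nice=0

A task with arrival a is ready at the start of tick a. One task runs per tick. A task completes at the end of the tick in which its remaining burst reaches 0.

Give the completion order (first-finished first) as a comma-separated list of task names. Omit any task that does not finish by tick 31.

completion order = A, B, H, E, F, C

t=0: vr[A=0] → run A
t=1: vr[A=512/263] → run A
t=2: vr[A=1024/263 B=1024/263] → run A
t=3: vr[B=1024/263] → run B
t=4: vr[B=3465216/820823 C=3465216/820823 F=3465216/820823] → run B
t=5: vr[C=3465216/820823 E=3465216/820823 F=3465216/820823] → run C
t=6: vr[C=5265603584/1048190971 E=3465216/820823 F=3465216/820823] → run E
t=7: vr[C=5265603584/1048190971 E=5063168/820823 F=3465216/820823 H=3465216/820823] → run F
t=8: vr[C=5265603584/1048190971 E=5063168/820823 F=9507027968/2052878323 H=3465216/820823] → run H
t=9: vr[C=5265603584/1048190971 E=5063168/820823 F=9507027968/2052878323 H=4286039/820823] → run F
t=10: vr[C=5265603584/1048190971 E=5063168/820823 F=10347550720/2052878323 H=4286039/820823] → run C
t=11: vr[C=6106126336/1048190971 E=5063168/820823 F=10347550720/2052878323 H=4286039/820823] → run F
t=12: vr[C=6106126336/1048190971 E=5063168/820823 F=11188073472/2052878323 H=4286039/820823] → run H
t=13: vr[C=6106126336/1048190971 E=5063168/820823 F=11188073472/2052878323] → run F
t=14: vr[C=6106126336/1048190971 E=5063168/820823 F=12028596224/2052878323] → run C
t=15: vr[C=6946649088/1048190971 E=5063168/820823 F=12028596224/2052878323] → run F
t=16: vr[C=6946649088/1048190971 E=5063168/820823 F=12869118976/2052878323] → run E
t=17: vr[C=6946649088/1048190971 F=12869118976/2052878323] → run F
t=18: vr[C=6946649088/1048190971 F=13709641728/2052878323] → run C
t=19: vr[C=7787171840/1048190971 F=13709641728/2052878323] → run F
t=20: vr[C=7787171840/1048190971 F=14550164480/2052878323] → run F
t=21: vr[C=7787171840/1048190971] → run C
t=22: vr[C=8627694592/1048190971] → run C
t=23: vr[C=9468217344/1048190971] → run C
t=24: vr[C=10308740096/1048190971] → run C
t=25: (idle)
t=26: (idle)
t=27: (idle)
t=28: (idle)
t=29: (idle)
t=30: (idle)
t=31: (idle)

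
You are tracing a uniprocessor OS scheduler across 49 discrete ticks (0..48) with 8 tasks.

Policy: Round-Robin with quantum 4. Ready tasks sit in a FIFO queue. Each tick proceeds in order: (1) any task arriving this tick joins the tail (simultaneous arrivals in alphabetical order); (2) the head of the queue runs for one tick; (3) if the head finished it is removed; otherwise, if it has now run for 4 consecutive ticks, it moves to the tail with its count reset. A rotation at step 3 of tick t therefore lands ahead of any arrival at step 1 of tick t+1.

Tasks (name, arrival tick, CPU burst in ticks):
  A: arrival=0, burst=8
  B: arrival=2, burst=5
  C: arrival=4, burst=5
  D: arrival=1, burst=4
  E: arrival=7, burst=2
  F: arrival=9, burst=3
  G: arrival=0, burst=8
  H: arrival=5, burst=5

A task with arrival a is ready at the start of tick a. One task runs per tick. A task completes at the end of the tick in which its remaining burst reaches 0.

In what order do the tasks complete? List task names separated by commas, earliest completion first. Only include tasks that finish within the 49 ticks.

t=0: queue=[A,G] q_used=0 → run A
t=1: queue=[A,G,D] q_used=1 → run A
t=2: queue=[A,G,D,B] q_used=2 → run A
t=3: queue=[A,G,D,B] q_used=3 → run A
t=4: queue=[G,D,B,A,C] q_used=0 → run G
t=5: queue=[G,D,B,A,C,H] q_used=1 → run G
t=6: queue=[G,D,B,A,C,H] q_used=2 → run G
t=7: queue=[G,D,B,A,C,H,E] q_used=3 → run G
t=8: queue=[D,B,A,C,H,E,G] q_used=0 → run D
t=9: queue=[D,B,A,C,H,E,G,F] q_used=1 → run D
t=10: queue=[D,B,A,C,H,E,G,F] q_used=2 → run D
t=11: queue=[D,B,A,C,H,E,G,F] q_used=3 → run D
t=12: queue=[B,A,C,H,E,G,F] q_used=0 → run B
t=13: queue=[B,A,C,H,E,G,F] q_used=1 → run B
t=14: queue=[B,A,C,H,E,G,F] q_used=2 → run B
t=15: queue=[B,A,C,H,E,G,F] q_used=3 → run B
t=16: queue=[A,C,H,E,G,F,B] q_used=0 → run A
t=17: queue=[A,C,H,E,G,F,B] q_used=1 → run A
t=18: queue=[A,C,H,E,G,F,B] q_used=2 → run A
t=19: queue=[A,C,H,E,G,F,B] q_used=3 → run A
t=20: queue=[C,H,E,G,F,B] q_used=0 → run C
t=21: queue=[C,H,E,G,F,B] q_used=1 → run C
t=22: queue=[C,H,E,G,F,B] q_used=2 → run C
t=23: queue=[C,H,E,G,F,B] q_used=3 → run C
t=24: queue=[H,E,G,F,B,C] q_used=0 → run H
t=25: queue=[H,E,G,F,B,C] q_used=1 → run H
t=26: queue=[H,E,G,F,B,C] q_used=2 → run H
t=27: queue=[H,E,G,F,B,C] q_used=3 → run H
t=28: queue=[E,G,F,B,C,H] q_used=0 → run E
t=29: queue=[E,G,F,B,C,H] q_used=1 → run E
t=30: queue=[G,F,B,C,H] q_used=0 → run G
t=31: queue=[G,F,B,C,H] q_used=1 → run G
t=32: queue=[G,F,B,C,H] q_used=2 → run G
t=33: queue=[G,F,B,C,H] q_used=3 → run G
t=34: queue=[F,B,C,H] q_used=0 → run F
t=35: queue=[F,B,C,H] q_used=1 → run F
t=36: queue=[F,B,C,H] q_used=2 → run F
t=37: queue=[B,C,H] q_used=0 → run B
t=38: queue=[C,H] q_used=0 → run C
t=39: queue=[H] q_used=0 → run H
t=40: (idle)
t=41: (idle)
t=42: (idle)
t=43: (idle)
t=44: (idle)
t=45: (idle)
t=46: (idle)
t=47: (idle)
t=48: (idle)

completion order = D, A, E, G, F, B, C, H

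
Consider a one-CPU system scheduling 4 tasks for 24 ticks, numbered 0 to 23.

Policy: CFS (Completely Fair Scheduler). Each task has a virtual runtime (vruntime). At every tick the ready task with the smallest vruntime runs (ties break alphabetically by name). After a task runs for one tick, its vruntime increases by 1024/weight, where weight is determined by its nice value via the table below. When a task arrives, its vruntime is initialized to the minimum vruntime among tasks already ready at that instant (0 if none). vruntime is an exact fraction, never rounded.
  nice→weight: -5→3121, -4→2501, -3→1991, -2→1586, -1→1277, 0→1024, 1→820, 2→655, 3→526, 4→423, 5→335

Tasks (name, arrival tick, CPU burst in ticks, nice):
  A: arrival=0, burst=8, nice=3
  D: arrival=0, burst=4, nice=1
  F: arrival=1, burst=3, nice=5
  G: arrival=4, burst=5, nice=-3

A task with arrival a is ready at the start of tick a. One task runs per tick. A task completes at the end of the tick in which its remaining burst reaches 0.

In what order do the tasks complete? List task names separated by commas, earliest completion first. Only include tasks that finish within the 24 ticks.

completion order = D, G, F, A

t=0: vr[A=0 D=0] → run A
t=1: vr[A=512/263 D=0 F=0] → run D
t=2: vr[A=512/263 D=256/205 F=0] → run F
t=3: vr[A=512/263 D=256/205 F=1024/335] → run D
t=4: vr[A=512/263 D=512/205 F=1024/335 G=512/263] → run A
t=5: vr[A=1024/263 D=512/205 F=1024/335 G=512/263] → run G
t=6: vr[A=1024/263 D=512/205 F=1024/335 G=1288704/523633] → run G
t=7: vr[A=1024/263 D=512/205 F=1024/335 G=1558016/523633] → run D
t=8: vr[A=1024/263 D=768/205 F=1024/335 G=1558016/523633] → run G
t=9: vr[A=1024/263 D=768/205 F=1024/335 G=1827328/523633] → run F
t=10: vr[A=1024/263 D=768/205 F=2048/335 G=1827328/523633] → run G
t=11: vr[A=1024/263 D=768/205 F=2048/335 G=2096640/523633] → run D
t=12: vr[A=1024/263 F=2048/335 G=2096640/523633] → run A
t=13: vr[A=1536/263 F=2048/335 G=2096640/523633] → run G
t=14: vr[A=1536/263 F=2048/335] → run A
t=15: vr[A=2048/263 F=2048/335] → run F
t=16: vr[A=2048/263] → run A
t=17: vr[A=2560/263] → run A
t=18: vr[A=3072/263] → run A
t=19: vr[A=3584/263] → run A
t=20: (idle)
t=21: (idle)
t=22: (idle)
t=23: (idle)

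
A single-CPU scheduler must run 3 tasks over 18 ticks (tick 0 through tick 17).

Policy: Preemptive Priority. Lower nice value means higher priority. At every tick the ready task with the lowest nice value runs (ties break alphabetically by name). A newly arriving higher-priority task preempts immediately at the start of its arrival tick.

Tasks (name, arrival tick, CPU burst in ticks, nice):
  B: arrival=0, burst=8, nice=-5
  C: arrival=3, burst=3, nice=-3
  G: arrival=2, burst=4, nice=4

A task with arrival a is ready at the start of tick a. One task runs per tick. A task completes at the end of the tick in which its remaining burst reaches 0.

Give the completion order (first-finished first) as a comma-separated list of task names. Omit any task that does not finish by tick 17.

completion order = B, C, G

t=0: ready={B} → run B
t=1: ready={B} → run B
t=2: ready={B,G} → run B
t=3: ready={B,C,G} → run B
t=4: ready={B,C,G} → run B
t=5: ready={B,C,G} → run B
t=6: ready={B,C,G} → run B
t=7: ready={B,C,G} → run B
t=8: ready={C,G} → run C
t=9: ready={C,G} → run C
t=10: ready={C,G} → run C
t=11: ready={G} → run G
t=12: ready={G} → run G
t=13: ready={G} → run G
t=14: ready={G} → run G
t=15: (idle)
t=16: (idle)
t=17: (idle)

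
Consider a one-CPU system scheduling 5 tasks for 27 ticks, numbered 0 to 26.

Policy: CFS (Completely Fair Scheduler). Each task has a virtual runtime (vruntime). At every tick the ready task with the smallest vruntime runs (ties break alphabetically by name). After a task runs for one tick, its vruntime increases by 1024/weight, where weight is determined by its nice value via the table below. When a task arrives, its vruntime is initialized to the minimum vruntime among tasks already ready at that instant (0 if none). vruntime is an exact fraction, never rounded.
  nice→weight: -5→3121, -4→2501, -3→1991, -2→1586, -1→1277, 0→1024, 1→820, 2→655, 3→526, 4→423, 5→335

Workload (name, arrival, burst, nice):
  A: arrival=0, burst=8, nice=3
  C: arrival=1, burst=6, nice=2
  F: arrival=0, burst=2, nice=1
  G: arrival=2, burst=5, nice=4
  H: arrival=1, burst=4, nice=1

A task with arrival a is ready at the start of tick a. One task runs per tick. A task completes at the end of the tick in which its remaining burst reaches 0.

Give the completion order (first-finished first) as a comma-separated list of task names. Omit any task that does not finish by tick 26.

t=0: vr[A=0 F=0] → run A
t=1: vr[A=512/263 C=0 F=0 H=0] → run C
t=2: vr[A=512/263 C=1024/655 F=0 G=0 H=0] → run F
t=3: vr[A=512/263 C=1024/655 F=256/205 G=0 H=0] → run G
t=4: vr[A=512/263 C=1024/655 F=256/205 G=1024/423 H=0] → run H
t=5: vr[A=512/263 C=1024/655 F=256/205 G=1024/423 H=256/205] → run F
t=6: vr[A=512/263 C=1024/655 G=1024/423 H=256/205] → run H
t=7: vr[A=512/263 C=1024/655 G=1024/423 H=512/205] → run C
t=8: vr[A=512/263 C=2048/655 G=1024/423 H=512/205] → run A
t=9: vr[A=1024/263 C=2048/655 G=1024/423 H=512/205] → run G
t=10: vr[A=1024/263 C=2048/655 G=2048/423 H=512/205] → run H
t=11: vr[A=1024/263 C=2048/655 G=2048/423 H=768/205] → run C
t=12: vr[A=1024/263 C=3072/655 G=2048/423 H=768/205] → run H
t=13: vr[A=1024/263 C=3072/655 G=2048/423] → run A
t=14: vr[A=1536/263 C=3072/655 G=2048/423] → run C
t=15: vr[A=1536/263 C=4096/655 G=2048/423] → run G
t=16: vr[A=1536/263 C=4096/655 G=1024/141] → run A
t=17: vr[A=2048/263 C=4096/655 G=1024/141] → run C
t=18: vr[A=2048/263 C=1024/131 G=1024/141] → run G
t=19: vr[A=2048/263 C=1024/131 G=4096/423] → run A
t=20: vr[A=2560/263 C=1024/131 G=4096/423] → run C
t=21: vr[A=2560/263 G=4096/423] → run G
t=22: vr[A=2560/263] → run A
t=23: vr[A=3072/263] → run A
t=24: vr[A=3584/263] → run A
t=25: (idle)
t=26: (idle)

completion order = F, H, C, G, A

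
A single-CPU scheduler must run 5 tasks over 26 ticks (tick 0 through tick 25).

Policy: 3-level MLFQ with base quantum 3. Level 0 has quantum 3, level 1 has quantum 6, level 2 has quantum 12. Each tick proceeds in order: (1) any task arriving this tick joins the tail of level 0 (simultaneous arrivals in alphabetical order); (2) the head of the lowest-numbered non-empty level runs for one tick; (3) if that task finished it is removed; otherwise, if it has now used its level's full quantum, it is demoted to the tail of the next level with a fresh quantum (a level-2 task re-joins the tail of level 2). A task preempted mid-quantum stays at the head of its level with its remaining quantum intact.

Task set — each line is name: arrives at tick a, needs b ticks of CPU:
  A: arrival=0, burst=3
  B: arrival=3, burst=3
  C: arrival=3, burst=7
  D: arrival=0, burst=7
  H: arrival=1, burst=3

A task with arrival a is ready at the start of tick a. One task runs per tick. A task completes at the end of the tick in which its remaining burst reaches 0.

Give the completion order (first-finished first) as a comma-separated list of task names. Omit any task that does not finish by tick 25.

t=0: L0/L1/L2 = AD/-/- → run A
t=1: L0/L1/L2 = ADH/-/- → run A
t=2: L0/L1/L2 = ADH/-/- → run A
t=3: L0/L1/L2 = DHBC/-/- → run D
t=4: L0/L1/L2 = DHBC/-/- → run D
t=5: L0/L1/L2 = DHBC/-/- → run D
t=6: L0/L1/L2 = HBC/D/- → run H
t=7: L0/L1/L2 = HBC/D/- → run H
t=8: L0/L1/L2 = HBC/D/- → run H
t=9: L0/L1/L2 = BC/D/- → run B
t=10: L0/L1/L2 = BC/D/- → run B
t=11: L0/L1/L2 = BC/D/- → run B
t=12: L0/L1/L2 = C/D/- → run C
t=13: L0/L1/L2 = C/D/- → run C
t=14: L0/L1/L2 = C/D/- → run C
t=15: L0/L1/L2 = -/DC/- → run D
t=16: L0/L1/L2 = -/DC/- → run D
t=17: L0/L1/L2 = -/DC/- → run D
t=18: L0/L1/L2 = -/DC/- → run D
t=19: L0/L1/L2 = -/C/- → run C
t=20: L0/L1/L2 = -/C/- → run C
t=21: L0/L1/L2 = -/C/- → run C
t=22: L0/L1/L2 = -/C/- → run C
t=23: (idle)
t=24: (idle)
t=25: (idle)

completion order = A, H, B, D, C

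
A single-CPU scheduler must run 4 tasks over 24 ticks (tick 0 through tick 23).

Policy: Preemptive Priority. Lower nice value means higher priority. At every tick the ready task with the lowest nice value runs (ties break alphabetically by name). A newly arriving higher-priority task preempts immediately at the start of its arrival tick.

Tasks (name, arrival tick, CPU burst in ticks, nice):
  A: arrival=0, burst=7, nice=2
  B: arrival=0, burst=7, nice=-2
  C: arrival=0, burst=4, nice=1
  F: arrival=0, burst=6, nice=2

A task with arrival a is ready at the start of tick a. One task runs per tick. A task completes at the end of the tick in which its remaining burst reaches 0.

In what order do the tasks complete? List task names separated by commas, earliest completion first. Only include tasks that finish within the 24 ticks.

completion order = B, C, A, F

t=0: ready={A,B,C,F} → run B
t=1: ready={A,B,C,F} → run B
t=2: ready={A,B,C,F} → run B
t=3: ready={A,B,C,F} → run B
t=4: ready={A,B,C,F} → run B
t=5: ready={A,B,C,F} → run B
t=6: ready={A,B,C,F} → run B
t=7: ready={A,C,F} → run C
t=8: ready={A,C,F} → run C
t=9: ready={A,C,F} → run C
t=10: ready={A,C,F} → run C
t=11: ready={A,F} → run A
t=12: ready={A,F} → run A
t=13: ready={A,F} → run A
t=14: ready={A,F} → run A
t=15: ready={A,F} → run A
t=16: ready={A,F} → run A
t=17: ready={A,F} → run A
t=18: ready={F} → run F
t=19: ready={F} → run F
t=20: ready={F} → run F
t=21: ready={F} → run F
t=22: ready={F} → run F
t=23: ready={F} → run F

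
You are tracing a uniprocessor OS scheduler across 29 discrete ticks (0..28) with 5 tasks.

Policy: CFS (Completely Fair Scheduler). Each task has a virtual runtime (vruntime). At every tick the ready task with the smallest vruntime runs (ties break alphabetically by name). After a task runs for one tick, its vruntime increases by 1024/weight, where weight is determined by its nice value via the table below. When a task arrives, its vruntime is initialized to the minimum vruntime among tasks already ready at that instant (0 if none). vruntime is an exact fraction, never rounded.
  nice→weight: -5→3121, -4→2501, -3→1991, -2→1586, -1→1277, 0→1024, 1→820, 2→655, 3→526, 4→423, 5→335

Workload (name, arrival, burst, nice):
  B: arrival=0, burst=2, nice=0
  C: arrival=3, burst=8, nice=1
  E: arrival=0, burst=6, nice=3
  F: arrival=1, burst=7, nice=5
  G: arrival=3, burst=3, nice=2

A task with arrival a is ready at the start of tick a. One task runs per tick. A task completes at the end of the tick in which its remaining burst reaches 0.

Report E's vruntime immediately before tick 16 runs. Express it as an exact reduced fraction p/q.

t=0: vr[B=0 E=0] → run B
t=1: vr[B=1 E=0 F=0] → run E
t=2: vr[B=1 E=512/263 F=0] → run F
t=3: vr[B=1 C=1 E=512/263 F=1024/335 G=1] → run B
t=4: vr[C=1 E=512/263 F=1024/335 G=1] → run C
t=5: vr[C=461/205 E=512/263 F=1024/335 G=1] → run G
t=6: vr[C=461/205 E=512/263 F=1024/335 G=1679/655] → run E
t=7: vr[C=461/205 E=1024/263 F=1024/335 G=1679/655] → run C
t=8: vr[C=717/205 E=1024/263 F=1024/335 G=1679/655] → run G
t=9: vr[C=717/205 E=1024/263 F=1024/335 G=2703/655] → run F
t=10: vr[C=717/205 E=1024/263 F=2048/335 G=2703/655] → run C
t=11: vr[C=973/205 E=1024/263 F=2048/335 G=2703/655] → run E
t=12: vr[C=973/205 E=1536/263 F=2048/335 G=2703/655] → run G
t=13: vr[C=973/205 E=1536/263 F=2048/335] → run C
t=14: vr[C=1229/205 E=1536/263 F=2048/335] → run E
t=15: vr[C=1229/205 E=2048/263 F=2048/335] → run C
t=16: vr[C=297/41 E=2048/263 F=2048/335] → run F
t=17: vr[C=297/41 E=2048/263 F=3072/335] → run C
t=18: vr[C=1741/205 E=2048/263 F=3072/335] → run E
t=19: vr[C=1741/205 E=2560/263 F=3072/335] → run C
t=20: vr[C=1997/205 E=2560/263 F=3072/335] → run F
t=21: vr[C=1997/205 E=2560/263 F=4096/335] → run E
t=22: vr[C=1997/205 F=4096/335] → run C
t=23: vr[F=4096/335] → run F
t=24: vr[F=1024/67] → run F
t=25: vr[F=6144/335] → run F
t=26: (idle)
t=27: (idle)
t=28: (idle)

vruntime(E, start of tick 16) = 2048/263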